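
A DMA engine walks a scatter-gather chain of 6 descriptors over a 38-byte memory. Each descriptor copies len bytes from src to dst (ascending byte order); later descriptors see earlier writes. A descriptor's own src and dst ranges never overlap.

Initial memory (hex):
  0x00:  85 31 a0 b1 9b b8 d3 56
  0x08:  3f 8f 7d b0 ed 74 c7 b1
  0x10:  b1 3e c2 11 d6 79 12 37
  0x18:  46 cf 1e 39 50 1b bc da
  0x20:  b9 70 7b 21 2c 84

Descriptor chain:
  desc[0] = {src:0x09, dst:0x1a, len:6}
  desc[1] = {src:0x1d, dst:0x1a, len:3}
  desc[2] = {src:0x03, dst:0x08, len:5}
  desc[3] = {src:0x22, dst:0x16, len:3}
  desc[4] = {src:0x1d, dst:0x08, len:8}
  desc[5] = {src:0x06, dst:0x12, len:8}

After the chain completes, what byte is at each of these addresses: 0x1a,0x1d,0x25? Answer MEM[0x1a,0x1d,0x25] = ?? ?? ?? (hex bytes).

MEM[0x1a,0x1d,0x25] = ed ed 84

#0 dst[0x1a+6] := {0x8f,0x7d,0xb0,0xed,0x74,0xc7}
#1 dst[0x1a+3] := {0xed,0x74,0xc7}
#2 dst[0x08+5] := {0xb1,0x9b,0xb8,0xd3,0x56}
#3 dst[0x16+3] := {0x7b,0x21,0x2c}
#4 dst[0x08+8] := {0xed,0x74,0xc7,0xb9,0x70,0x7b,0x21,0x2c}
#5 dst[0x12+8] := {0xd3,0x56,0xed,0x74,0xc7,0xb9,0x70,0x7b}
query mem[0x1a]=0xed, mem[0x1d]=0xed, mem[0x25]=0x84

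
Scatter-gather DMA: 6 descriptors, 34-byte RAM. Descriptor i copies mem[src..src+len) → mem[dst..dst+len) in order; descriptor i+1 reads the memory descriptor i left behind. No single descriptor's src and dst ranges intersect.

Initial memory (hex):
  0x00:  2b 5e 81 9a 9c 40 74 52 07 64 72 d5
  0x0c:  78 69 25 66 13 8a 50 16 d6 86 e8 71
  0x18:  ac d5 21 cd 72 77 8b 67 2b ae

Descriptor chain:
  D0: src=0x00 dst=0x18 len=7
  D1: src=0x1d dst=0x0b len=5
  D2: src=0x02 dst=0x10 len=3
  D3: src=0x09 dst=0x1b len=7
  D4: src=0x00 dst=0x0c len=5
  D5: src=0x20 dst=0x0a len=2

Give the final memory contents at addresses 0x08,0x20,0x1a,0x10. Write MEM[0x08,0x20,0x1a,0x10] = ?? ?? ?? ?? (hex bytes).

D0: mem[0x18..0x1e] <- [2b 5e 81 9a 9c 40 74]
D1: mem[0x0b..0x0f] <- [40 74 67 2b ae]
D2: mem[0x10..0x12] <- [81 9a 9c]
D3: mem[0x1b..0x21] <- [64 72 40 74 67 2b ae]
D4: mem[0x0c..0x10] <- [2b 5e 81 9a 9c]
D5: mem[0x0a..0x0b] <- [2b ae]
query mem[0x08]=0x07, mem[0x20]=0x2b, mem[0x1a]=0x81, mem[0x10]=0x9c

MEM[0x08,0x20,0x1a,0x10] = 07 2b 81 9c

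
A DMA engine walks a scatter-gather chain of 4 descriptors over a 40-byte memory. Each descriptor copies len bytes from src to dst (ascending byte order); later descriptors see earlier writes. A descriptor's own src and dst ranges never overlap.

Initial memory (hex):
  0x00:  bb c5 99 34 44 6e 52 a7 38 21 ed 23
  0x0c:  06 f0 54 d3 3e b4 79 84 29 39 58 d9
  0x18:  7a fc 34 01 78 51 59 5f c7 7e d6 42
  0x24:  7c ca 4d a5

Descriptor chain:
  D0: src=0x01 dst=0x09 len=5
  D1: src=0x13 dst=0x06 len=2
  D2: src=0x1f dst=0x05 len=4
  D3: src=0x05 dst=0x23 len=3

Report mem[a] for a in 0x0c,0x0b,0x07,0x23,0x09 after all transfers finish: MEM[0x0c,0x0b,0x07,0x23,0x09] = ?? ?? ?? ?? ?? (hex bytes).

D0: mem[0x09..0x0d] <- [c5 99 34 44 6e]
D1: mem[0x06..0x07] <- [84 29]
D2: mem[0x05..0x08] <- [5f c7 7e d6]
D3: mem[0x23..0x25] <- [5f c7 7e]
query mem[0x0c]=0x44, mem[0x0b]=0x34, mem[0x07]=0x7e, mem[0x23]=0x5f, mem[0x09]=0xc5

MEM[0x0c,0x0b,0x07,0x23,0x09] = 44 34 7e 5f c5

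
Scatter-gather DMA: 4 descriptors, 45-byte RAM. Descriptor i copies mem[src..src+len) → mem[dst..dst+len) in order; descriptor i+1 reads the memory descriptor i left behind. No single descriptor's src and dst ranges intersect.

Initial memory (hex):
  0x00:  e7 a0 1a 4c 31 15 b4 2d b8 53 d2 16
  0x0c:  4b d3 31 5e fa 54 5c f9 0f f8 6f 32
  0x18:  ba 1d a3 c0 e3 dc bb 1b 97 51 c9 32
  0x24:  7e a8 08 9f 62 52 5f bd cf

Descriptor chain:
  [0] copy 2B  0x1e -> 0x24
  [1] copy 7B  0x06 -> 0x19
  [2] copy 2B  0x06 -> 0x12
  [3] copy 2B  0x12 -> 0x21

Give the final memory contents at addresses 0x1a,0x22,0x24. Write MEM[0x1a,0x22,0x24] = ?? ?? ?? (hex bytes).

MEM[0x1a,0x22,0x24] = 2d 2d bb

#0 dst[0x24+2] := {0xbb,0x1b}
#1 dst[0x19+7] := {0xb4,0x2d,0xb8,0x53,0xd2,0x16,0x4b}
#2 dst[0x12+2] := {0xb4,0x2d}
#3 dst[0x21+2] := {0xb4,0x2d}
query mem[0x1a]=0x2d, mem[0x22]=0x2d, mem[0x24]=0xbb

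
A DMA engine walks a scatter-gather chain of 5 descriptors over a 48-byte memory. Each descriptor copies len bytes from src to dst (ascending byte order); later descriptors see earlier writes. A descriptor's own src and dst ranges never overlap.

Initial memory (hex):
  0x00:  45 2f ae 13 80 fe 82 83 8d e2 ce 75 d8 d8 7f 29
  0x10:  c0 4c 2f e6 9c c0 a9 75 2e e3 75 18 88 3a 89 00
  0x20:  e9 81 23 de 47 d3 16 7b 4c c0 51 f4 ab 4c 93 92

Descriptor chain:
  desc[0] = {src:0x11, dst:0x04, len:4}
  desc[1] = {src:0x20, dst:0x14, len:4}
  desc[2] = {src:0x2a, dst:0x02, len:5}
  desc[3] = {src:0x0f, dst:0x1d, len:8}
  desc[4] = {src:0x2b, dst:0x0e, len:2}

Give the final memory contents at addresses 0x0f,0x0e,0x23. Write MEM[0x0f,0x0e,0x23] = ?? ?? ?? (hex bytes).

MEM[0x0f,0x0e,0x23] = ab f4 81

  after D0: wrote 4B at 0x04 = 4c2fe69c
  after D1: wrote 4B at 0x14 = e98123de
  after D2: wrote 5B at 0x02 = 51f4ab4c93
  after D3: wrote 8B at 0x1d = 29c04c2fe6e98123
  after D4: wrote 2B at 0x0e = f4ab
query mem[0x0f]=0xab, mem[0x0e]=0xf4, mem[0x23]=0x81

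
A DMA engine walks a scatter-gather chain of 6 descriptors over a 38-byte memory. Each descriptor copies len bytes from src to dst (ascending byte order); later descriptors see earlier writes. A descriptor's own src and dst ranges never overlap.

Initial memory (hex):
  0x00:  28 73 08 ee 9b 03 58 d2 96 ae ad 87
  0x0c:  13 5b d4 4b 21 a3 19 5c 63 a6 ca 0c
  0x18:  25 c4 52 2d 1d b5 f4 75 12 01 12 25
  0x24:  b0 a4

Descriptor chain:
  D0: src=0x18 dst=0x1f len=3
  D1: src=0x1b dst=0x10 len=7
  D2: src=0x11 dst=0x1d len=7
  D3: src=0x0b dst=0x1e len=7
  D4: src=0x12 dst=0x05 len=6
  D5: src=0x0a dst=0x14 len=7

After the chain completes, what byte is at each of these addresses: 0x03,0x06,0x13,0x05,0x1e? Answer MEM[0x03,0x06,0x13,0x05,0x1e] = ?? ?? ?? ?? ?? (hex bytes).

[0] 0x18->0x1f len=3 : 25 c4 52
[1] 0x1b->0x10 len=7 : 2d 1d b5 f4 25 c4 52
[2] 0x11->0x1d len=7 : 1d b5 f4 25 c4 52 0c
[3] 0x0b->0x1e len=7 : 87 13 5b d4 4b 2d 1d
[4] 0x12->0x05 len=6 : b5 f4 25 c4 52 0c
[5] 0x0a->0x14 len=7 : 0c 87 13 5b d4 4b 2d
query mem[0x03]=0xee, mem[0x06]=0xf4, mem[0x13]=0xf4, mem[0x05]=0xb5, mem[0x1e]=0x87

MEM[0x03,0x06,0x13,0x05,0x1e] = ee f4 f4 b5 87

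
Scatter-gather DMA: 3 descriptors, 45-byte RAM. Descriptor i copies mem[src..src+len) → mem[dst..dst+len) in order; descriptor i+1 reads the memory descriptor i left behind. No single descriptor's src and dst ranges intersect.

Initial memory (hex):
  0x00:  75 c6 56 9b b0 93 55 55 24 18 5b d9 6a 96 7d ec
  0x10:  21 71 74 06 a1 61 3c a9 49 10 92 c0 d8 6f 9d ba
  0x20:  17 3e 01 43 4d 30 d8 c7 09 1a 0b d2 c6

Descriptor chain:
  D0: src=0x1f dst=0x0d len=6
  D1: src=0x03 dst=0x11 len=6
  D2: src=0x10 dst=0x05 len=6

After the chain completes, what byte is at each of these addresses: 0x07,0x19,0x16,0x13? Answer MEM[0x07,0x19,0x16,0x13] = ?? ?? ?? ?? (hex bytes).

MEM[0x07,0x19,0x16,0x13] = b0 10 24 93

  after D0: wrote 6B at 0x0d = ba173e01434d
  after D1: wrote 6B at 0x11 = 9bb093555524
  after D2: wrote 6B at 0x05 = 019bb0935555
query mem[0x07]=0xb0, mem[0x19]=0x10, mem[0x16]=0x24, mem[0x13]=0x93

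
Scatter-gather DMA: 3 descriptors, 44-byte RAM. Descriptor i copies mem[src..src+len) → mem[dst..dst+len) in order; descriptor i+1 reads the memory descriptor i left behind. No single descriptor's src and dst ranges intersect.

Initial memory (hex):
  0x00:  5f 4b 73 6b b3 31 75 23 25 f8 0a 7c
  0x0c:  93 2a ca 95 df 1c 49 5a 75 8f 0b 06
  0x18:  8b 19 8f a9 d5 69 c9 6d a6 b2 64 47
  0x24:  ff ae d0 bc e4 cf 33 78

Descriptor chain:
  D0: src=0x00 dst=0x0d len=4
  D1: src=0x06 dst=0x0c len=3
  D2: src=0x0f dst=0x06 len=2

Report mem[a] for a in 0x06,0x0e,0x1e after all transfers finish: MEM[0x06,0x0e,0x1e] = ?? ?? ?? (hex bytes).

  after D0: wrote 4B at 0x0d = 5f4b736b
  after D1: wrote 3B at 0x0c = 752325
  after D2: wrote 2B at 0x06 = 736b
query mem[0x06]=0x73, mem[0x0e]=0x25, mem[0x1e]=0xc9

MEM[0x06,0x0e,0x1e] = 73 25 c9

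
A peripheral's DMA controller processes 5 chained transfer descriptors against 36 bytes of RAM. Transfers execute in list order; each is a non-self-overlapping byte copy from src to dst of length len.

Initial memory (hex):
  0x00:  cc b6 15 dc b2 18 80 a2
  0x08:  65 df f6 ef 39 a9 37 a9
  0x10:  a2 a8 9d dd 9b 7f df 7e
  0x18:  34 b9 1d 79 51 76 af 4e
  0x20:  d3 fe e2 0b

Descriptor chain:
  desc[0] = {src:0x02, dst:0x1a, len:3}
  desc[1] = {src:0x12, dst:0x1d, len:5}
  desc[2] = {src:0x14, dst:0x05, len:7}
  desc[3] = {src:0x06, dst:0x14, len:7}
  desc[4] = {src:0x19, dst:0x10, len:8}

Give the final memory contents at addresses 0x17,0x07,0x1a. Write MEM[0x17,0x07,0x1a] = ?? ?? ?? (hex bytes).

MEM[0x17,0x07,0x1a] = 7f df 39

#0 dst[0x1a+3] := {0x15,0xdc,0xb2}
#1 dst[0x1d+5] := {0x9d,0xdd,0x9b,0x7f,0xdf}
#2 dst[0x05+7] := {0x9b,0x7f,0xdf,0x7e,0x34,0xb9,0x15}
#3 dst[0x14+7] := {0x7f,0xdf,0x7e,0x34,0xb9,0x15,0x39}
#4 dst[0x10+8] := {0x15,0x39,0xdc,0xb2,0x9d,0xdd,0x9b,0x7f}
query mem[0x17]=0x7f, mem[0x07]=0xdf, mem[0x1a]=0x39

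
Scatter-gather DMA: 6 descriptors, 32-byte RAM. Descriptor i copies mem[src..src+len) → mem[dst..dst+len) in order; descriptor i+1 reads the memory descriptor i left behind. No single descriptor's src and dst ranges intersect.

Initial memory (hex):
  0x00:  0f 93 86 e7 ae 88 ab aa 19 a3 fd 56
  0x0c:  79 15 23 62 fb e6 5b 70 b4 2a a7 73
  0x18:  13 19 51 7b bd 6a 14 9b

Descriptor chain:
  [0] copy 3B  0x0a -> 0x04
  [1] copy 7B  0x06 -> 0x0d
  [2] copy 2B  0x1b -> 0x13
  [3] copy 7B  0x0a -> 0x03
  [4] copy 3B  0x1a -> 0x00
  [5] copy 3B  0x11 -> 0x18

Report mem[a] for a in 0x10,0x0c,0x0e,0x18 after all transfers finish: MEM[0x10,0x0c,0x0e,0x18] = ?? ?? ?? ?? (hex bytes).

MEM[0x10,0x0c,0x0e,0x18] = a3 79 aa fd

#0 dst[0x04+3] := {0xfd,0x56,0x79}
#1 dst[0x0d+7] := {0x79,0xaa,0x19,0xa3,0xfd,0x56,0x79}
#2 dst[0x13+2] := {0x7b,0xbd}
#3 dst[0x03+7] := {0xfd,0x56,0x79,0x79,0xaa,0x19,0xa3}
#4 dst[0x00+3] := {0x51,0x7b,0xbd}
#5 dst[0x18+3] := {0xfd,0x56,0x7b}
query mem[0x10]=0xa3, mem[0x0c]=0x79, mem[0x0e]=0xaa, mem[0x18]=0xfd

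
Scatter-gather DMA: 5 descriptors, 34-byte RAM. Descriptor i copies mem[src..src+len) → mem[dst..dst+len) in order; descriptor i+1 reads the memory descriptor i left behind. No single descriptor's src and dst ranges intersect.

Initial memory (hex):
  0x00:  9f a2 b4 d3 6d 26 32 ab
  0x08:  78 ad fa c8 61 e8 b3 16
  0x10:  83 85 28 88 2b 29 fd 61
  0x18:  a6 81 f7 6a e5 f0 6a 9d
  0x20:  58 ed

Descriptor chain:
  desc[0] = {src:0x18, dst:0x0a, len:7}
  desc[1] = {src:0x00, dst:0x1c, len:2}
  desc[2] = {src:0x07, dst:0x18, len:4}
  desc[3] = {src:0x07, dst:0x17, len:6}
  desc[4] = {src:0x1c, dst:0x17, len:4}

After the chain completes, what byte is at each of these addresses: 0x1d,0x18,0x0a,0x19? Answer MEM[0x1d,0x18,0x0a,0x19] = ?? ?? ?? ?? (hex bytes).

D0: mem[0x0a..0x10] <- [a6 81 f7 6a e5 f0 6a]
D1: mem[0x1c..0x1d] <- [9f a2]
D2: mem[0x18..0x1b] <- [ab 78 ad a6]
D3: mem[0x17..0x1c] <- [ab 78 ad a6 81 f7]
D4: mem[0x17..0x1a] <- [f7 a2 6a 9d]
query mem[0x1d]=0xa2, mem[0x18]=0xa2, mem[0x0a]=0xa6, mem[0x19]=0x6a

MEM[0x1d,0x18,0x0a,0x19] = a2 a2 a6 6a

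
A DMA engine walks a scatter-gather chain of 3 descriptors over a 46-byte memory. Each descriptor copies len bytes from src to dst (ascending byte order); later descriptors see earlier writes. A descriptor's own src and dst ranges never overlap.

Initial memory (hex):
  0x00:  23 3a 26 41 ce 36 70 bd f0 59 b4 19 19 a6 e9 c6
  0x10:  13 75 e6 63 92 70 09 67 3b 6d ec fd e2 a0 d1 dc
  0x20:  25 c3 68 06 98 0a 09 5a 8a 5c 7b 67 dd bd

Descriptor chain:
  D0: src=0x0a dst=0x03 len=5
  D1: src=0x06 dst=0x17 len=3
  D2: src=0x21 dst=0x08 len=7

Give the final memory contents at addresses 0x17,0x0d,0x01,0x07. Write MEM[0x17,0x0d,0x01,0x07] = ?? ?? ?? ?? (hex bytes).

MEM[0x17,0x0d,0x01,0x07] = a6 09 3a e9

  after D0: wrote 5B at 0x03 = b41919a6e9
  after D1: wrote 3B at 0x17 = a6e9f0
  after D2: wrote 7B at 0x08 = c36806980a095a
query mem[0x17]=0xa6, mem[0x0d]=0x09, mem[0x01]=0x3a, mem[0x07]=0xe9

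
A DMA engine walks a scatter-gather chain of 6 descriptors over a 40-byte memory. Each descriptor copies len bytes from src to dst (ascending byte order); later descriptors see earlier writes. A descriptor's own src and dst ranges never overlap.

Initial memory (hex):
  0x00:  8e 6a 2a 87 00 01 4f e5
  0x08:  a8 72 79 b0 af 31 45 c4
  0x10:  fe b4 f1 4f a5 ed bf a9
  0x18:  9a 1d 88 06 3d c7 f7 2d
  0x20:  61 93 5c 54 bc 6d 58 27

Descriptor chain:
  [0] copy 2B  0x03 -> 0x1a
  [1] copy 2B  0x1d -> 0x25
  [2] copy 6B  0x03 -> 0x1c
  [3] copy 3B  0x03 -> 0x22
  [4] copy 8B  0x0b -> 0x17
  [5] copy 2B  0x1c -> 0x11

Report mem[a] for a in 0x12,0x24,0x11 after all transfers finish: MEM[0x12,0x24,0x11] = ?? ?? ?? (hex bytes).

MEM[0x12,0x24,0x11] = b4 01 fe

D0: mem[0x1a..0x1b] <- [87 00]
D1: mem[0x25..0x26] <- [c7 f7]
D2: mem[0x1c..0x21] <- [87 00 01 4f e5 a8]
D3: mem[0x22..0x24] <- [87 00 01]
D4: mem[0x17..0x1e] <- [b0 af 31 45 c4 fe b4 f1]
D5: mem[0x11..0x12] <- [fe b4]
query mem[0x12]=0xb4, mem[0x24]=0x01, mem[0x11]=0xfe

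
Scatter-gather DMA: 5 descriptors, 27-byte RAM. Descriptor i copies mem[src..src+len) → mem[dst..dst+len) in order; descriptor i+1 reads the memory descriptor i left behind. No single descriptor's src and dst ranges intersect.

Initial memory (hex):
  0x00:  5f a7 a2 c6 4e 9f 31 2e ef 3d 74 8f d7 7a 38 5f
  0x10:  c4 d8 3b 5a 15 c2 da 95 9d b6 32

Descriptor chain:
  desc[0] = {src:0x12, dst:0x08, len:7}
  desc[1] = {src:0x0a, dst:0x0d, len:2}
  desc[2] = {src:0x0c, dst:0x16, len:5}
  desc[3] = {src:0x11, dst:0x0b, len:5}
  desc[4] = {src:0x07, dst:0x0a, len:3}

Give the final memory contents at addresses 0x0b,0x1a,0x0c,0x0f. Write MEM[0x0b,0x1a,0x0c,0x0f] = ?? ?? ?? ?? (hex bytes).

MEM[0x0b,0x1a,0x0c,0x0f] = 3b c4 5a c2

  after D0: wrote 7B at 0x08 = 3b5a15c2da959d
  after D1: wrote 2B at 0x0d = 15c2
  after D2: wrote 5B at 0x16 = da15c25fc4
  after D3: wrote 5B at 0x0b = d83b5a15c2
  after D4: wrote 3B at 0x0a = 2e3b5a
query mem[0x0b]=0x3b, mem[0x1a]=0xc4, mem[0x0c]=0x5a, mem[0x0f]=0xc2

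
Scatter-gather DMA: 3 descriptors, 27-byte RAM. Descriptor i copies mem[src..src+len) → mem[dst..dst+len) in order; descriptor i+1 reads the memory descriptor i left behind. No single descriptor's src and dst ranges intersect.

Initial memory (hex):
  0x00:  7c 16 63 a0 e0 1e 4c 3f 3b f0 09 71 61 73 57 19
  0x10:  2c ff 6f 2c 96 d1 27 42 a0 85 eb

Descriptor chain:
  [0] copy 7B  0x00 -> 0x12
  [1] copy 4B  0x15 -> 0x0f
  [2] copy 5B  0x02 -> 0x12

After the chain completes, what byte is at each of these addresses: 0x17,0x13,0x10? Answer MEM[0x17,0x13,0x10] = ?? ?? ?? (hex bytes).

[0] 0x00->0x12 len=7 : 7c 16 63 a0 e0 1e 4c
[1] 0x15->0x0f len=4 : a0 e0 1e 4c
[2] 0x02->0x12 len=5 : 63 a0 e0 1e 4c
query mem[0x17]=0x1e, mem[0x13]=0xa0, mem[0x10]=0xe0

MEM[0x17,0x13,0x10] = 1e a0 e0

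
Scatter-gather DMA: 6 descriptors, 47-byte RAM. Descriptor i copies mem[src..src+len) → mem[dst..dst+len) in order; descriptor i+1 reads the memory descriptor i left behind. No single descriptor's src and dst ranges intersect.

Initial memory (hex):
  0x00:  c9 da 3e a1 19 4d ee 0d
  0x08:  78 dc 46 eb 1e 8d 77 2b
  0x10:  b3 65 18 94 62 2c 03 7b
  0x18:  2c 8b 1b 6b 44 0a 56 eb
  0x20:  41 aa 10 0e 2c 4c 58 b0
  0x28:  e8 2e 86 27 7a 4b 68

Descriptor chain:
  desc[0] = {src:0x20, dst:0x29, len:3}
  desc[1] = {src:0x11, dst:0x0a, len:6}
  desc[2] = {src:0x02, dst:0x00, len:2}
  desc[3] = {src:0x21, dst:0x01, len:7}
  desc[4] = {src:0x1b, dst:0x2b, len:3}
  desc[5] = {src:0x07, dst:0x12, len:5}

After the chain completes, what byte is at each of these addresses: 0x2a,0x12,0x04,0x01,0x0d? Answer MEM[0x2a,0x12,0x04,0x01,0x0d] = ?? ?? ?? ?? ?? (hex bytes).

MEM[0x2a,0x12,0x04,0x01,0x0d] = aa b0 2c aa 62

[0] 0x20->0x29 len=3 : 41 aa 10
[1] 0x11->0x0a len=6 : 65 18 94 62 2c 03
[2] 0x02->0x00 len=2 : 3e a1
[3] 0x21->0x01 len=7 : aa 10 0e 2c 4c 58 b0
[4] 0x1b->0x2b len=3 : 6b 44 0a
[5] 0x07->0x12 len=5 : b0 78 dc 65 18
query mem[0x2a]=0xaa, mem[0x12]=0xb0, mem[0x04]=0x2c, mem[0x01]=0xaa, mem[0x0d]=0x62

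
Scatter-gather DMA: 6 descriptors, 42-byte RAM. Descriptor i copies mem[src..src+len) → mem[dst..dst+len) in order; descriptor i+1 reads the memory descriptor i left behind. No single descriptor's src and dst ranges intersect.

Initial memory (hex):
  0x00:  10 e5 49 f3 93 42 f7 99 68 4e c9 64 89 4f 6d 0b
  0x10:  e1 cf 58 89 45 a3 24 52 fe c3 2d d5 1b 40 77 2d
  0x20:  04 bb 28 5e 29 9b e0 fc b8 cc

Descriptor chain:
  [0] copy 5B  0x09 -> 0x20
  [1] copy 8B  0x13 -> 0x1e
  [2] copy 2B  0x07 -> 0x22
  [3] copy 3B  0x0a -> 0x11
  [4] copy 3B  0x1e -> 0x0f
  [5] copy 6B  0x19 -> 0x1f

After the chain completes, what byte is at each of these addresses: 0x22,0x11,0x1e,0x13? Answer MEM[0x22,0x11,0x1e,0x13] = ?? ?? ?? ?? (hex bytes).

MEM[0x22,0x11,0x1e,0x13] = 1b a3 89 89

[0] 0x09->0x20 len=5 : 4e c9 64 89 4f
[1] 0x13->0x1e len=8 : 89 45 a3 24 52 fe c3 2d
[2] 0x07->0x22 len=2 : 99 68
[3] 0x0a->0x11 len=3 : c9 64 89
[4] 0x1e->0x0f len=3 : 89 45 a3
[5] 0x19->0x1f len=6 : c3 2d d5 1b 40 89
query mem[0x22]=0x1b, mem[0x11]=0xa3, mem[0x1e]=0x89, mem[0x13]=0x89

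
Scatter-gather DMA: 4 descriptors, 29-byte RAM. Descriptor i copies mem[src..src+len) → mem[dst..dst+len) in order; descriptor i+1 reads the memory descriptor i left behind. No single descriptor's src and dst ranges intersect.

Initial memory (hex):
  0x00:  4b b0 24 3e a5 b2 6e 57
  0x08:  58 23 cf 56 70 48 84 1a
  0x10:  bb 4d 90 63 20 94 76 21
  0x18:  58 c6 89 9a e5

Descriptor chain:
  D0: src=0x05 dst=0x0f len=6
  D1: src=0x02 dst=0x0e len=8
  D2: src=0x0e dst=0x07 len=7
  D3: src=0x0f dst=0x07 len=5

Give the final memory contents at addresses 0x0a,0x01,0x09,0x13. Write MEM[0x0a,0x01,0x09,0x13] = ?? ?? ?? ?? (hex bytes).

[0] 0x05->0x0f len=6 : b2 6e 57 58 23 cf
[1] 0x02->0x0e len=8 : 24 3e a5 b2 6e 57 58 23
[2] 0x0e->0x07 len=7 : 24 3e a5 b2 6e 57 58
[3] 0x0f->0x07 len=5 : 3e a5 b2 6e 57
query mem[0x0a]=0x6e, mem[0x01]=0xb0, mem[0x09]=0xb2, mem[0x13]=0x57

MEM[0x0a,0x01,0x09,0x13] = 6e b0 b2 57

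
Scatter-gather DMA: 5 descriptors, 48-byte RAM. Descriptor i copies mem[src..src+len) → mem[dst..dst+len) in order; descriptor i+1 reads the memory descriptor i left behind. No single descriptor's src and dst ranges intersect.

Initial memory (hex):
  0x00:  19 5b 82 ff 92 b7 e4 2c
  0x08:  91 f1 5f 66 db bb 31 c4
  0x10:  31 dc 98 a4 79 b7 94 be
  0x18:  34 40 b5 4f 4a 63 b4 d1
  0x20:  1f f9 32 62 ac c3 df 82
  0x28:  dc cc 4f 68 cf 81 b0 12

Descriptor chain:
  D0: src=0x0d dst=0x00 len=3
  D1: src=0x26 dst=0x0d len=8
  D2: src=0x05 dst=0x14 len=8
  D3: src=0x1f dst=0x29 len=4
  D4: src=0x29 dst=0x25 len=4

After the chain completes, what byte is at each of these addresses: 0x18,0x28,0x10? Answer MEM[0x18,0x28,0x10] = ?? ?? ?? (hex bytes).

#0 dst[0x00+3] := {0xbb,0x31,0xc4}
#1 dst[0x0d+8] := {0xdf,0x82,0xdc,0xcc,0x4f,0x68,0xcf,0x81}
#2 dst[0x14+8] := {0xb7,0xe4,0x2c,0x91,0xf1,0x5f,0x66,0xdb}
#3 dst[0x29+4] := {0xd1,0x1f,0xf9,0x32}
#4 dst[0x25+4] := {0xd1,0x1f,0xf9,0x32}
query mem[0x18]=0xf1, mem[0x28]=0x32, mem[0x10]=0xcc

MEM[0x18,0x28,0x10] = f1 32 cc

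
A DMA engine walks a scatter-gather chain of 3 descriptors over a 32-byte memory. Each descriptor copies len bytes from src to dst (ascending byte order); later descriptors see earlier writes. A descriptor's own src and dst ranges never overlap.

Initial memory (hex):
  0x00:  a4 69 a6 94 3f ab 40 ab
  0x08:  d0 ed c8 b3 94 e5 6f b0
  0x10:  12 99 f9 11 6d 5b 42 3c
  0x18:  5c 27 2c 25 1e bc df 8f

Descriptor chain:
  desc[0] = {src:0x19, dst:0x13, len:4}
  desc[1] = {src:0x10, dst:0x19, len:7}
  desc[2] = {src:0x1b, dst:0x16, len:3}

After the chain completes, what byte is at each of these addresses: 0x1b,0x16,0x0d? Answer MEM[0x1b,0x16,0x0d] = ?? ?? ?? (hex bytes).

  after D0: wrote 4B at 0x13 = 272c251e
  after D1: wrote 7B at 0x19 = 1299f9272c251e
  after D2: wrote 3B at 0x16 = f9272c
query mem[0x1b]=0xf9, mem[0x16]=0xf9, mem[0x0d]=0xe5

MEM[0x1b,0x16,0x0d] = f9 f9 e5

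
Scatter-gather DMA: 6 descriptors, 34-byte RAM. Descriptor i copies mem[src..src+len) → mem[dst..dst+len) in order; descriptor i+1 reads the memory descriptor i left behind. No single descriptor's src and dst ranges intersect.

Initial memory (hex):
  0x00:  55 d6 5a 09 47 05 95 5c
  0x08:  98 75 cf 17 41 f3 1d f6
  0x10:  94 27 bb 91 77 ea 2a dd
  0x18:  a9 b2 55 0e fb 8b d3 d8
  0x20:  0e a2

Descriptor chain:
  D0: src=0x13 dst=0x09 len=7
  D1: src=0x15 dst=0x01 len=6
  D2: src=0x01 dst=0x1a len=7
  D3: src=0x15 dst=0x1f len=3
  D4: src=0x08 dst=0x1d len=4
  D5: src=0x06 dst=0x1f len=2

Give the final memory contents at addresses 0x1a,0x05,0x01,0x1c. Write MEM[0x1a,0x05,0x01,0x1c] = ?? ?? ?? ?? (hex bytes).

D0: mem[0x09..0x0f] <- [91 77 ea 2a dd a9 b2]
D1: mem[0x01..0x06] <- [ea 2a dd a9 b2 55]
D2: mem[0x1a..0x20] <- [ea 2a dd a9 b2 55 5c]
D3: mem[0x1f..0x21] <- [ea 2a dd]
D4: mem[0x1d..0x20] <- [98 91 77 ea]
D5: mem[0x1f..0x20] <- [55 5c]
query mem[0x1a]=0xea, mem[0x05]=0xb2, mem[0x01]=0xea, mem[0x1c]=0xdd

MEM[0x1a,0x05,0x01,0x1c] = ea b2 ea dd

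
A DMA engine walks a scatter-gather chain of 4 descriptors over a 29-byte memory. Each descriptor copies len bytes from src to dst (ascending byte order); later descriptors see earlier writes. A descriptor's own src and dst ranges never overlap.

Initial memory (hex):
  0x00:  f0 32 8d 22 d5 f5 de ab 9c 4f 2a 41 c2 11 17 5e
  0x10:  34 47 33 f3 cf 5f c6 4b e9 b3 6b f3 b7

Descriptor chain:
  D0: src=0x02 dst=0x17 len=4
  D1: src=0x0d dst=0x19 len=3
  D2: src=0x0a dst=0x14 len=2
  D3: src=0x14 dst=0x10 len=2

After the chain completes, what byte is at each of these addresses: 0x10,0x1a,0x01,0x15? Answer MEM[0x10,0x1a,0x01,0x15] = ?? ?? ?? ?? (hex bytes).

#0 dst[0x17+4] := {0x8d,0x22,0xd5,0xf5}
#1 dst[0x19+3] := {0x11,0x17,0x5e}
#2 dst[0x14+2] := {0x2a,0x41}
#3 dst[0x10+2] := {0x2a,0x41}
query mem[0x10]=0x2a, mem[0x1a]=0x17, mem[0x01]=0x32, mem[0x15]=0x41

MEM[0x10,0x1a,0x01,0x15] = 2a 17 32 41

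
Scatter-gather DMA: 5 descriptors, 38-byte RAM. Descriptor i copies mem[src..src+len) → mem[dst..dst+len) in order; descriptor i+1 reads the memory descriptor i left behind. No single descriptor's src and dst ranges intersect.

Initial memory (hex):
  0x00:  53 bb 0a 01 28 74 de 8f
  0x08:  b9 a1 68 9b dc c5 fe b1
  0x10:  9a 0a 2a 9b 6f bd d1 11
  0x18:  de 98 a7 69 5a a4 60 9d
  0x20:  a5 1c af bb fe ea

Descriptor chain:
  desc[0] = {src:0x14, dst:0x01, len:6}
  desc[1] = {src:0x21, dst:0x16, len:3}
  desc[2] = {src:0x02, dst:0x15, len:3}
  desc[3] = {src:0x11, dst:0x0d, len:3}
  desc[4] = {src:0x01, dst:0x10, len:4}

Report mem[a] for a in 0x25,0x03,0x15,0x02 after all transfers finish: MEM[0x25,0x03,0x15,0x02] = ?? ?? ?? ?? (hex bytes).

  after D0: wrote 6B at 0x01 = 6fbdd111de98
  after D1: wrote 3B at 0x16 = 1cafbb
  after D2: wrote 3B at 0x15 = bdd111
  after D3: wrote 3B at 0x0d = 0a2a9b
  after D4: wrote 4B at 0x10 = 6fbdd111
query mem[0x25]=0xea, mem[0x03]=0xd1, mem[0x15]=0xbd, mem[0x02]=0xbd

MEM[0x25,0x03,0x15,0x02] = ea d1 bd bd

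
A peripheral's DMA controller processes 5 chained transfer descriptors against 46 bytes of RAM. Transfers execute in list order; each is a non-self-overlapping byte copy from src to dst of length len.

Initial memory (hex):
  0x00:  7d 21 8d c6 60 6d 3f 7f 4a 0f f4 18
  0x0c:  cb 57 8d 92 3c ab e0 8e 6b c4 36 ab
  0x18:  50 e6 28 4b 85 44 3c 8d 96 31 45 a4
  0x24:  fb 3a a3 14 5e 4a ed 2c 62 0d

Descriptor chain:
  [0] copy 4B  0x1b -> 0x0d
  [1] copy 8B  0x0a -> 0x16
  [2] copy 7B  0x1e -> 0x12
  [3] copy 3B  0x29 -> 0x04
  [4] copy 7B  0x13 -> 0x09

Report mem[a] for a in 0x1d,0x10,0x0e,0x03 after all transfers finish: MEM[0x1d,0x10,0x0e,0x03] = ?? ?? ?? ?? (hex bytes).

MEM[0x1d,0x10,0x0e,0x03] = ab 3c fb c6

#0 dst[0x0d+4] := {0x4b,0x85,0x44,0x3c}
#1 dst[0x16+8] := {0xf4,0x18,0xcb,0x4b,0x85,0x44,0x3c,0xab}
#2 dst[0x12+7] := {0x3c,0x8d,0x96,0x31,0x45,0xa4,0xfb}
#3 dst[0x04+3] := {0x4a,0xed,0x2c}
#4 dst[0x09+7] := {0x8d,0x96,0x31,0x45,0xa4,0xfb,0x4b}
query mem[0x1d]=0xab, mem[0x10]=0x3c, mem[0x0e]=0xfb, mem[0x03]=0xc6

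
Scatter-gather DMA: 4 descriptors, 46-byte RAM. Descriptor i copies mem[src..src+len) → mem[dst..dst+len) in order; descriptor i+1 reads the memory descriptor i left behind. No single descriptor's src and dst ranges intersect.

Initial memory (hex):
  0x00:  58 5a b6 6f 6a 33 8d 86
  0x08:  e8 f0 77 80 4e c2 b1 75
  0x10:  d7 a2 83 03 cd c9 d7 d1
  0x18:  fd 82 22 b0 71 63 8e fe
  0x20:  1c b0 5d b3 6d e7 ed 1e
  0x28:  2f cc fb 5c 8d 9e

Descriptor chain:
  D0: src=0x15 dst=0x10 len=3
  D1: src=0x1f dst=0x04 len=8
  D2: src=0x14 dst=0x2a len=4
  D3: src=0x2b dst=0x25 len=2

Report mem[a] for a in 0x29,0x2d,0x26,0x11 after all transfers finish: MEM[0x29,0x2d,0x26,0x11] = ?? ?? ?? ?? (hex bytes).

D0: mem[0x10..0x12] <- [c9 d7 d1]
D1: mem[0x04..0x0b] <- [fe 1c b0 5d b3 6d e7 ed]
D2: mem[0x2a..0x2d] <- [cd c9 d7 d1]
D3: mem[0x25..0x26] <- [c9 d7]
query mem[0x29]=0xcc, mem[0x2d]=0xd1, mem[0x26]=0xd7, mem[0x11]=0xd7

MEM[0x29,0x2d,0x26,0x11] = cc d1 d7 d7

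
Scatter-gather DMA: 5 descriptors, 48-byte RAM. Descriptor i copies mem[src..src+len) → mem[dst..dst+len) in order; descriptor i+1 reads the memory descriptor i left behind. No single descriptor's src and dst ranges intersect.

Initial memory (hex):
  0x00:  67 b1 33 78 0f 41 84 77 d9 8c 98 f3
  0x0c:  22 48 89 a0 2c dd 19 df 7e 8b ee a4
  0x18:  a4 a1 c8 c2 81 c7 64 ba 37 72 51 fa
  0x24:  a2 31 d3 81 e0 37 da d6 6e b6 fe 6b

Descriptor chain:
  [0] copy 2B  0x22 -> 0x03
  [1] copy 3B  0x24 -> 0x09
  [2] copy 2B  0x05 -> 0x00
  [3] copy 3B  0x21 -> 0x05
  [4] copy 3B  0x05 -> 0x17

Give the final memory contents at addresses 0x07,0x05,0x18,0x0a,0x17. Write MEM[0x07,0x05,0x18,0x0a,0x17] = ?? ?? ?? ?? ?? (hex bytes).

[0] 0x22->0x03 len=2 : 51 fa
[1] 0x24->0x09 len=3 : a2 31 d3
[2] 0x05->0x00 len=2 : 41 84
[3] 0x21->0x05 len=3 : 72 51 fa
[4] 0x05->0x17 len=3 : 72 51 fa
query mem[0x07]=0xfa, mem[0x05]=0x72, mem[0x18]=0x51, mem[0x0a]=0x31, mem[0x17]=0x72

MEM[0x07,0x05,0x18,0x0a,0x17] = fa 72 51 31 72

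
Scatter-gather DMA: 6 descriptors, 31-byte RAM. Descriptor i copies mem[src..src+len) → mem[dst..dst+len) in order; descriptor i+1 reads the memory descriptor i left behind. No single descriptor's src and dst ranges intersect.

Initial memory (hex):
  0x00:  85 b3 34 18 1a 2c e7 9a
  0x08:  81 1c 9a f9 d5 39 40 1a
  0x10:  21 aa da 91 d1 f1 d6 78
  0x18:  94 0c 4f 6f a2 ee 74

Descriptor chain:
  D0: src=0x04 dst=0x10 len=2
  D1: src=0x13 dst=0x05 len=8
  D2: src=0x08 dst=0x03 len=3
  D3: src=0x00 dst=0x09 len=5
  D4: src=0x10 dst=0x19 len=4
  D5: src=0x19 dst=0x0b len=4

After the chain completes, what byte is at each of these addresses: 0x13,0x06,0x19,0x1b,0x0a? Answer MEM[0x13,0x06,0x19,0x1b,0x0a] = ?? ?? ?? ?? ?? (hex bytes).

[0] 0x04->0x10 len=2 : 1a 2c
[1] 0x13->0x05 len=8 : 91 d1 f1 d6 78 94 0c 4f
[2] 0x08->0x03 len=3 : d6 78 94
[3] 0x00->0x09 len=5 : 85 b3 34 d6 78
[4] 0x10->0x19 len=4 : 1a 2c da 91
[5] 0x19->0x0b len=4 : 1a 2c da 91
query mem[0x13]=0x91, mem[0x06]=0xd1, mem[0x19]=0x1a, mem[0x1b]=0xda, mem[0x0a]=0xb3

MEM[0x13,0x06,0x19,0x1b,0x0a] = 91 d1 1a da b3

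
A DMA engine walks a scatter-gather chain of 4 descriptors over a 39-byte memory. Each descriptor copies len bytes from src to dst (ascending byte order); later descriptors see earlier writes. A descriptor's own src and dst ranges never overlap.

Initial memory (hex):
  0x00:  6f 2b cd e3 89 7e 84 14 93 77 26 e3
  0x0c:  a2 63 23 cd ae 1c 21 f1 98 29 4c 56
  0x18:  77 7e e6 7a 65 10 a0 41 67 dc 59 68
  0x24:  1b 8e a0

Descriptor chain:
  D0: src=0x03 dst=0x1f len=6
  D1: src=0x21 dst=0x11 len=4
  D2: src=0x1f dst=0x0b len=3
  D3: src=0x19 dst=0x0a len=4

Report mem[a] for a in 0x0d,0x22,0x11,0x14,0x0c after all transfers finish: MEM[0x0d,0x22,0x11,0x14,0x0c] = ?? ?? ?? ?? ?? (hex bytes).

[0] 0x03->0x1f len=6 : e3 89 7e 84 14 93
[1] 0x21->0x11 len=4 : 7e 84 14 93
[2] 0x1f->0x0b len=3 : e3 89 7e
[3] 0x19->0x0a len=4 : 7e e6 7a 65
query mem[0x0d]=0x65, mem[0x22]=0x84, mem[0x11]=0x7e, mem[0x14]=0x93, mem[0x0c]=0x7a

MEM[0x0d,0x22,0x11,0x14,0x0c] = 65 84 7e 93 7a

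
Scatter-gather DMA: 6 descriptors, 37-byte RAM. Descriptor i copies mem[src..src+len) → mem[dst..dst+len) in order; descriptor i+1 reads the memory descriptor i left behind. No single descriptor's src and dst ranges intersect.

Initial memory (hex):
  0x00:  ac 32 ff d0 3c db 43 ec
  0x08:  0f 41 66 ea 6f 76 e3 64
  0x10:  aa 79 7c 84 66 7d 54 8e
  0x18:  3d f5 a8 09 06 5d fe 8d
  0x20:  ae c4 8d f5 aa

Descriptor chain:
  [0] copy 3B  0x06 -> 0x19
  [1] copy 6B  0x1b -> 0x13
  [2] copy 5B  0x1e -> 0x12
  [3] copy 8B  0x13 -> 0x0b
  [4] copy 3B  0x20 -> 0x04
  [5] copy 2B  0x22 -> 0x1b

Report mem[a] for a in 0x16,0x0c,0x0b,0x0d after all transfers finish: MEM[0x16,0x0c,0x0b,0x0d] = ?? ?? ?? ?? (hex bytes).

D0: mem[0x19..0x1b] <- [43 ec 0f]
D1: mem[0x13..0x18] <- [0f 06 5d fe 8d ae]
D2: mem[0x12..0x16] <- [fe 8d ae c4 8d]
D3: mem[0x0b..0x12] <- [8d ae c4 8d 8d ae 43 ec]
D4: mem[0x04..0x06] <- [ae c4 8d]
D5: mem[0x1b..0x1c] <- [8d f5]
query mem[0x16]=0x8d, mem[0x0c]=0xae, mem[0x0b]=0x8d, mem[0x0d]=0xc4

MEM[0x16,0x0c,0x0b,0x0d] = 8d ae 8d c4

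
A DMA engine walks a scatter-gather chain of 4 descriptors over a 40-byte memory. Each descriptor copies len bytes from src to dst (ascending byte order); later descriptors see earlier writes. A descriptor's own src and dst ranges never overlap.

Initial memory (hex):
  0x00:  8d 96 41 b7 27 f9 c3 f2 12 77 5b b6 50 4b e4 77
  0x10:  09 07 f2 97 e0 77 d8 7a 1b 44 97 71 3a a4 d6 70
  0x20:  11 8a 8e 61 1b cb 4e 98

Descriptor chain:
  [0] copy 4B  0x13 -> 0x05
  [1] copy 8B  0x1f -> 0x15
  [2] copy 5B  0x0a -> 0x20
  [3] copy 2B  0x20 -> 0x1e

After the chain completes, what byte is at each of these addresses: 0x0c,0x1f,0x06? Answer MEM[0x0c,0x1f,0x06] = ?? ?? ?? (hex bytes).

  after D0: wrote 4B at 0x05 = 97e077d8
  after D1: wrote 8B at 0x15 = 70118a8e611bcb4e
  after D2: wrote 5B at 0x20 = 5bb6504be4
  after D3: wrote 2B at 0x1e = 5bb6
query mem[0x0c]=0x50, mem[0x1f]=0xb6, mem[0x06]=0xe0

MEM[0x0c,0x1f,0x06] = 50 b6 e0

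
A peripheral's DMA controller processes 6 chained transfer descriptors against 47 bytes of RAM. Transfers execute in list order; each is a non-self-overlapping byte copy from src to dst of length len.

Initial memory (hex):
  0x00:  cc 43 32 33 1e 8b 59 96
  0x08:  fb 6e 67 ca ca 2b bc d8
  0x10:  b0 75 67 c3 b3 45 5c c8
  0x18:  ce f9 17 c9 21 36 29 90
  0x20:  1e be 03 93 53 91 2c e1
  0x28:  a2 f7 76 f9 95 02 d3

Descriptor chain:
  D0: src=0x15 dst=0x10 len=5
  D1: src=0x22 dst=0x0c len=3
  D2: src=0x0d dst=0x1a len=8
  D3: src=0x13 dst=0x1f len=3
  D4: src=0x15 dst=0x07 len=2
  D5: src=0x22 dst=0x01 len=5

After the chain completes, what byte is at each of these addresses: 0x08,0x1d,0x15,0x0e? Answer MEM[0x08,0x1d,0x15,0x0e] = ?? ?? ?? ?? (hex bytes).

MEM[0x08,0x1d,0x15,0x0e] = 5c 45 45 53

#0 dst[0x10+5] := {0x45,0x5c,0xc8,0xce,0xf9}
#1 dst[0x0c+3] := {0x03,0x93,0x53}
#2 dst[0x1a+8] := {0x93,0x53,0xd8,0x45,0x5c,0xc8,0xce,0xf9}
#3 dst[0x1f+3] := {0xce,0xf9,0x45}
#4 dst[0x07+2] := {0x45,0x5c}
#5 dst[0x01+5] := {0x03,0x93,0x53,0x91,0x2c}
query mem[0x08]=0x5c, mem[0x1d]=0x45, mem[0x15]=0x45, mem[0x0e]=0x53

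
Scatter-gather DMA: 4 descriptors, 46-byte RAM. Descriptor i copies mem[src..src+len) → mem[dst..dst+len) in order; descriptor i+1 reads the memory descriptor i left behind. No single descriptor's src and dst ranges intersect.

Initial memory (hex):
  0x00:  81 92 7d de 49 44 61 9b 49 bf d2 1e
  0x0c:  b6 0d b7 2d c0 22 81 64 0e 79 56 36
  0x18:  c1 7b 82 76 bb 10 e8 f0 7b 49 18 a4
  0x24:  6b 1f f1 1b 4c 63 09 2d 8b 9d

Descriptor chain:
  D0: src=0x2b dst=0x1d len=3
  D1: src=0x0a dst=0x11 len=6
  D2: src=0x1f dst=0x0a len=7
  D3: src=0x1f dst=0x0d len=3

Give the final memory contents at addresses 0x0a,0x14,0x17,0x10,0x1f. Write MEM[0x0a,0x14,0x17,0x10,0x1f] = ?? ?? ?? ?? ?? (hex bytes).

MEM[0x0a,0x14,0x17,0x10,0x1f] = 9d 0d 36 1f 9d

D0: mem[0x1d..0x1f] <- [2d 8b 9d]
D1: mem[0x11..0x16] <- [d2 1e b6 0d b7 2d]
D2: mem[0x0a..0x10] <- [9d 7b 49 18 a4 6b 1f]
D3: mem[0x0d..0x0f] <- [9d 7b 49]
query mem[0x0a]=0x9d, mem[0x14]=0x0d, mem[0x17]=0x36, mem[0x10]=0x1f, mem[0x1f]=0x9d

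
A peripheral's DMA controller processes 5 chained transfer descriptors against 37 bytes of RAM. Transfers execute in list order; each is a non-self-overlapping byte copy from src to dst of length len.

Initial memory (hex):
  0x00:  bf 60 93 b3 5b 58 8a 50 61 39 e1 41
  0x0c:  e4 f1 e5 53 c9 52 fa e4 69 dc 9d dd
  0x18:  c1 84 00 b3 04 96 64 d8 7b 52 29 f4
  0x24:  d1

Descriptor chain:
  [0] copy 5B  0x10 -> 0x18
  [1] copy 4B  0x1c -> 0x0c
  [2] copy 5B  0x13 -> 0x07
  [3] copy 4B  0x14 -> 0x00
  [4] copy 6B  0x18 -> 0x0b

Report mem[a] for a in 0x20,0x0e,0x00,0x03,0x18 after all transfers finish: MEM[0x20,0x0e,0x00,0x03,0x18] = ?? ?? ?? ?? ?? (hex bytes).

MEM[0x20,0x0e,0x00,0x03,0x18] = 7b e4 69 dd c9

D0: mem[0x18..0x1c] <- [c9 52 fa e4 69]
D1: mem[0x0c..0x0f] <- [69 96 64 d8]
D2: mem[0x07..0x0b] <- [e4 69 dc 9d dd]
D3: mem[0x00..0x03] <- [69 dc 9d dd]
D4: mem[0x0b..0x10] <- [c9 52 fa e4 69 96]
query mem[0x20]=0x7b, mem[0x0e]=0xe4, mem[0x00]=0x69, mem[0x03]=0xdd, mem[0x18]=0xc9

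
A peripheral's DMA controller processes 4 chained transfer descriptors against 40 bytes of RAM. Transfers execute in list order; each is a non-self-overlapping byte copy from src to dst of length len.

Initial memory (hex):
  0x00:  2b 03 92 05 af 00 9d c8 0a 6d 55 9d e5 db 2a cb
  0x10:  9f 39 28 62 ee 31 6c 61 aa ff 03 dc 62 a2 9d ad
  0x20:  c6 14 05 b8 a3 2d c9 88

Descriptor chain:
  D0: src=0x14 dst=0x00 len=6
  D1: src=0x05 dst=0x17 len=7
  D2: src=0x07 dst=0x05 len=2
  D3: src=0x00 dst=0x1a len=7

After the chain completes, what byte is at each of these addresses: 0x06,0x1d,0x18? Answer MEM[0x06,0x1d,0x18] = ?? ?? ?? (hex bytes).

[0] 0x14->0x00 len=6 : ee 31 6c 61 aa ff
[1] 0x05->0x17 len=7 : ff 9d c8 0a 6d 55 9d
[2] 0x07->0x05 len=2 : c8 0a
[3] 0x00->0x1a len=7 : ee 31 6c 61 aa c8 0a
query mem[0x06]=0x0a, mem[0x1d]=0x61, mem[0x18]=0x9d

MEM[0x06,0x1d,0x18] = 0a 61 9d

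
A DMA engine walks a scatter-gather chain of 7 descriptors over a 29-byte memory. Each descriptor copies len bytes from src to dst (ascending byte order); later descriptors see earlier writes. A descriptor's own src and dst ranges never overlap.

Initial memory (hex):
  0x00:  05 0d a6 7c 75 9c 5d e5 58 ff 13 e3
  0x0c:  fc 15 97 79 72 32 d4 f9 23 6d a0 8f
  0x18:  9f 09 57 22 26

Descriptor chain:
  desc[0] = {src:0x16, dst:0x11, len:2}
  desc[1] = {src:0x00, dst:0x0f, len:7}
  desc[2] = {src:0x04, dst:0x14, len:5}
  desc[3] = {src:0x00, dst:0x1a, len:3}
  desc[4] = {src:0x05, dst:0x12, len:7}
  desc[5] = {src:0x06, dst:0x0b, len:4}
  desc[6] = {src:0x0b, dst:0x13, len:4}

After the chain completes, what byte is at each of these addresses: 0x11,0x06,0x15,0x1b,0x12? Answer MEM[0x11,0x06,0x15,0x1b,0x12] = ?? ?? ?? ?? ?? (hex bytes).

MEM[0x11,0x06,0x15,0x1b,0x12] = a6 5d 58 0d 9c

[0] 0x16->0x11 len=2 : a0 8f
[1] 0x00->0x0f len=7 : 05 0d a6 7c 75 9c 5d
[2] 0x04->0x14 len=5 : 75 9c 5d e5 58
[3] 0x00->0x1a len=3 : 05 0d a6
[4] 0x05->0x12 len=7 : 9c 5d e5 58 ff 13 e3
[5] 0x06->0x0b len=4 : 5d e5 58 ff
[6] 0x0b->0x13 len=4 : 5d e5 58 ff
query mem[0x11]=0xa6, mem[0x06]=0x5d, mem[0x15]=0x58, mem[0x1b]=0x0d, mem[0x12]=0x9c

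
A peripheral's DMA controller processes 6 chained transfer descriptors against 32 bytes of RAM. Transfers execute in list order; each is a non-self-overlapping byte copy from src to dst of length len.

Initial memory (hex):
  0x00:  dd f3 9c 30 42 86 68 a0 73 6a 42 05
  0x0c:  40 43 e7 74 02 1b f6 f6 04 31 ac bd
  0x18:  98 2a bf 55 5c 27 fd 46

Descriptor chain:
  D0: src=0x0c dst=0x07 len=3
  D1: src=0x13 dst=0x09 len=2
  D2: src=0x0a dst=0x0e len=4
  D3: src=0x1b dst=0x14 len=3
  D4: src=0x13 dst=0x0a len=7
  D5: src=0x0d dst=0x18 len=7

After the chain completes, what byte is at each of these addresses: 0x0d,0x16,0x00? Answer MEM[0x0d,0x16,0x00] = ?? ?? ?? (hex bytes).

MEM[0x0d,0x16,0x00] = 27 27 dd

  after D0: wrote 3B at 0x07 = 4043e7
  after D1: wrote 2B at 0x09 = f604
  after D2: wrote 4B at 0x0e = 04054043
  after D3: wrote 3B at 0x14 = 555c27
  after D4: wrote 7B at 0x0a = f6555c27bd982a
  after D5: wrote 7B at 0x18 = 27bd982a43f6f6
query mem[0x0d]=0x27, mem[0x16]=0x27, mem[0x00]=0xdd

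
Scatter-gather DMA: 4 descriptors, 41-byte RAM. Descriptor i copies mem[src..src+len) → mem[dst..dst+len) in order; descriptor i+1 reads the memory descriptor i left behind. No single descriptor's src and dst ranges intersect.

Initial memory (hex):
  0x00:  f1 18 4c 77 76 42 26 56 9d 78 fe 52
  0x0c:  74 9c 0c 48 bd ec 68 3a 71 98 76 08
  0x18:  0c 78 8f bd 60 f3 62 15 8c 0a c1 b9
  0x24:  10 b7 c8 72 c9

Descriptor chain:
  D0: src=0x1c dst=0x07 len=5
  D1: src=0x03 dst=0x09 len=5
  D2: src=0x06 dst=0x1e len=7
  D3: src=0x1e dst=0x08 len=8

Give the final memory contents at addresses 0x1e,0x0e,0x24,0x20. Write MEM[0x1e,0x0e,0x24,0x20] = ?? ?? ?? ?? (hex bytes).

D0: mem[0x07..0x0b] <- [60 f3 62 15 8c]
D1: mem[0x09..0x0d] <- [77 76 42 26 60]
D2: mem[0x1e..0x24] <- [26 60 f3 77 76 42 26]
D3: mem[0x08..0x0f] <- [26 60 f3 77 76 42 26 b7]
query mem[0x1e]=0x26, mem[0x0e]=0x26, mem[0x24]=0x26, mem[0x20]=0xf3

MEM[0x1e,0x0e,0x24,0x20] = 26 26 26 f3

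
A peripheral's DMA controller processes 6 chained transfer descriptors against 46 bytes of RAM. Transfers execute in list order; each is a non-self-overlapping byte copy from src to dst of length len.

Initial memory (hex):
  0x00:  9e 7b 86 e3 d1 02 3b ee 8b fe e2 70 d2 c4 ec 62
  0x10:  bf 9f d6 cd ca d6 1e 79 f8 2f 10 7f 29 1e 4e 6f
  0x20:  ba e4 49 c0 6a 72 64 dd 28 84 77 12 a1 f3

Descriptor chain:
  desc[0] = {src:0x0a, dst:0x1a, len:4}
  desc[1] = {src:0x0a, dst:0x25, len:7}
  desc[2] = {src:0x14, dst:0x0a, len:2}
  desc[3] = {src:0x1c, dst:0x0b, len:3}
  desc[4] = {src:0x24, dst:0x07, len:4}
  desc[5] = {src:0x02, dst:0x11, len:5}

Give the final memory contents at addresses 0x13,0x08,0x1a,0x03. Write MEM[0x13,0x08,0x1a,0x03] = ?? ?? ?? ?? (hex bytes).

  after D0: wrote 4B at 0x1a = e270d2c4
  after D1: wrote 7B at 0x25 = e270d2c4ec62bf
  after D2: wrote 2B at 0x0a = cad6
  after D3: wrote 3B at 0x0b = d2c44e
  after D4: wrote 4B at 0x07 = 6ae270d2
  after D5: wrote 5B at 0x11 = 86e3d1023b
query mem[0x13]=0xd1, mem[0x08]=0xe2, mem[0x1a]=0xe2, mem[0x03]=0xe3

MEM[0x13,0x08,0x1a,0x03] = d1 e2 e2 e3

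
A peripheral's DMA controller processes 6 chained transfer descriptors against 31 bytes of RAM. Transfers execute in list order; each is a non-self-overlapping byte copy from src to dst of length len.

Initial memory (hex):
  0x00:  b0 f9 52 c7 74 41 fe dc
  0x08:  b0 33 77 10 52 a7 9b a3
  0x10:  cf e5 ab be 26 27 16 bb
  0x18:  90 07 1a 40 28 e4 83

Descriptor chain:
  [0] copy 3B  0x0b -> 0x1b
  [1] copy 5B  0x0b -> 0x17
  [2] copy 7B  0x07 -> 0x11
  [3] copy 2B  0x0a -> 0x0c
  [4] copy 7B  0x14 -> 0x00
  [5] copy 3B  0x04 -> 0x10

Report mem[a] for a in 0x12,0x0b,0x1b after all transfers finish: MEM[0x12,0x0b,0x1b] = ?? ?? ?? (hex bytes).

MEM[0x12,0x0b,0x1b] = 9b 10 a3

D0: mem[0x1b..0x1d] <- [10 52 a7]
D1: mem[0x17..0x1b] <- [10 52 a7 9b a3]
D2: mem[0x11..0x17] <- [dc b0 33 77 10 52 a7]
D3: mem[0x0c..0x0d] <- [77 10]
D4: mem[0x00..0x06] <- [77 10 52 a7 52 a7 9b]
D5: mem[0x10..0x12] <- [52 a7 9b]
query mem[0x12]=0x9b, mem[0x0b]=0x10, mem[0x1b]=0xa3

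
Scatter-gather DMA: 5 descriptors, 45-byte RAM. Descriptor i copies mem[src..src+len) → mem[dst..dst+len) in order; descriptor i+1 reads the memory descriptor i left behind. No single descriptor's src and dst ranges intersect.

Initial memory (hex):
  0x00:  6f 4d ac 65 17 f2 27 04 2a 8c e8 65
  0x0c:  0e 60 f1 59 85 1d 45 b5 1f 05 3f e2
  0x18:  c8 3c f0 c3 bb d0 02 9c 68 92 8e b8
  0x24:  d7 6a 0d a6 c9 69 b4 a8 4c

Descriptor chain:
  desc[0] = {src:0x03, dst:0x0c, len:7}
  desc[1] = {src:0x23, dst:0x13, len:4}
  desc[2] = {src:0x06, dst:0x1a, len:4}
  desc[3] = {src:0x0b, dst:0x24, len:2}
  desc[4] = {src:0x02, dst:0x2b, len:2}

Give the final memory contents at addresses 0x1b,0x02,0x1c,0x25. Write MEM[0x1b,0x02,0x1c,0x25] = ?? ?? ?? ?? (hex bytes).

  after D0: wrote 7B at 0x0c = 6517f227042a8c
  after D1: wrote 4B at 0x13 = b8d76a0d
  after D2: wrote 4B at 0x1a = 27042a8c
  after D3: wrote 2B at 0x24 = 6565
  after D4: wrote 2B at 0x2b = ac65
query mem[0x1b]=0x04, mem[0x02]=0xac, mem[0x1c]=0x2a, mem[0x25]=0x65

MEM[0x1b,0x02,0x1c,0x25] = 04 ac 2a 65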